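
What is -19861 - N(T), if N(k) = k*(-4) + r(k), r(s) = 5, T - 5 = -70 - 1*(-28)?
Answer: -20014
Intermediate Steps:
T = -37 (T = 5 + (-70 - 1*(-28)) = 5 + (-70 + 28) = 5 - 42 = -37)
N(k) = 5 - 4*k (N(k) = k*(-4) + 5 = -4*k + 5 = 5 - 4*k)
-19861 - N(T) = -19861 - (5 - 4*(-37)) = -19861 - (5 + 148) = -19861 - 1*153 = -19861 - 153 = -20014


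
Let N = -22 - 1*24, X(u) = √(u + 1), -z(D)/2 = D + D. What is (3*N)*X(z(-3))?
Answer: -138*√13 ≈ -497.57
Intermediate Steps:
z(D) = -4*D (z(D) = -2*(D + D) = -4*D)
X(u) = √(1 + u)
N = -46 (N = -22 - 24 = -46)
(3*N)*X(z(-3)) = (3*(-46))*√(1 - 4*(-3)) = -138*√(1 + 12) = -138*√13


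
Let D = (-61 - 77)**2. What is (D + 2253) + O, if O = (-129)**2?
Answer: 37938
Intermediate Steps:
D = 19044 (D = (-138)**2 = 19044)
O = 16641
(D + 2253) + O = (19044 + 2253) + 16641 = 21297 + 16641 = 37938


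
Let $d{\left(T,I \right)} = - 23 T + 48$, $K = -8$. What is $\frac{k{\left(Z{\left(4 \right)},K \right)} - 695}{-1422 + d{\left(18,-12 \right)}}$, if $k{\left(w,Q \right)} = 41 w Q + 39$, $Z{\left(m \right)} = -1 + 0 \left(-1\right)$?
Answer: $\frac{82}{447} \approx 0.18345$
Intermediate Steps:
$Z{\left(m \right)} = -1$ ($Z{\left(m \right)} = -1 + 0 = -1$)
$d{\left(T,I \right)} = 48 - 23 T$
$k{\left(w,Q \right)} = 39 + 41 Q w$ ($k{\left(w,Q \right)} = 41 Q w + 39 = 39 + 41 Q w$)
$\frac{k{\left(Z{\left(4 \right)},K \right)} - 695}{-1422 + d{\left(18,-12 \right)}} = \frac{\left(39 + 41 \left(-8\right) \left(-1\right)\right) - 695}{-1422 + \left(48 - 414\right)} = \frac{\left(39 + 328\right) - 695}{-1422 + \left(48 - 414\right)} = \frac{367 - 695}{-1422 - 366} = - \frac{328}{-1788} = \left(-328\right) \left(- \frac{1}{1788}\right) = \frac{82}{447}$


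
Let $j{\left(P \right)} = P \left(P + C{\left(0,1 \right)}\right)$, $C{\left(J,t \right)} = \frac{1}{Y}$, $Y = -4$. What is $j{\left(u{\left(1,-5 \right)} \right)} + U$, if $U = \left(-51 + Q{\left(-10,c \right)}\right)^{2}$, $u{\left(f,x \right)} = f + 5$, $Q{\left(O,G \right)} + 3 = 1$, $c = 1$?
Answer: $\frac{5687}{2} \approx 2843.5$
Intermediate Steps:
$Q{\left(O,G \right)} = -2$ ($Q{\left(O,G \right)} = -3 + 1 = -2$)
$u{\left(f,x \right)} = 5 + f$
$C{\left(J,t \right)} = - \frac{1}{4}$ ($C{\left(J,t \right)} = \frac{1}{-4} = - \frac{1}{4}$)
$U = 2809$ ($U = \left(-51 - 2\right)^{2} = \left(-53\right)^{2} = 2809$)
$j{\left(P \right)} = P \left(- \frac{1}{4} + P\right)$ ($j{\left(P \right)} = P \left(P - \frac{1}{4}\right) = P \left(- \frac{1}{4} + P\right)$)
$j{\left(u{\left(1,-5 \right)} \right)} + U = \left(5 + 1\right) \left(- \frac{1}{4} + \left(5 + 1\right)\right) + 2809 = 6 \left(- \frac{1}{4} + 6\right) + 2809 = 6 \cdot \frac{23}{4} + 2809 = \frac{69}{2} + 2809 = \frac{5687}{2}$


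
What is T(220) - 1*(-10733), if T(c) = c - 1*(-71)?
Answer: 11024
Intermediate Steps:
T(c) = 71 + c (T(c) = c + 71 = 71 + c)
T(220) - 1*(-10733) = (71 + 220) - 1*(-10733) = 291 + 10733 = 11024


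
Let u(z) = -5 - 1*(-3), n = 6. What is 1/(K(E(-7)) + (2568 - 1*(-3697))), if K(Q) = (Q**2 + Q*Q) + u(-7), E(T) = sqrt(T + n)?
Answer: 1/6261 ≈ 0.00015972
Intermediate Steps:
u(z) = -2 (u(z) = -5 + 3 = -2)
E(T) = sqrt(6 + T) (E(T) = sqrt(T + 6) = sqrt(6 + T))
K(Q) = -2 + 2*Q**2 (K(Q) = (Q**2 + Q*Q) - 2 = (Q**2 + Q**2) - 2 = 2*Q**2 - 2 = -2 + 2*Q**2)
1/(K(E(-7)) + (2568 - 1*(-3697))) = 1/((-2 + 2*(sqrt(6 - 7))**2) + (2568 - 1*(-3697))) = 1/((-2 + 2*(sqrt(-1))**2) + (2568 + 3697)) = 1/((-2 + 2*I**2) + 6265) = 1/((-2 + 2*(-1)) + 6265) = 1/((-2 - 2) + 6265) = 1/(-4 + 6265) = 1/6261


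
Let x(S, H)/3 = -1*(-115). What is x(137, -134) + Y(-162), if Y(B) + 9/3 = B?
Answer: 180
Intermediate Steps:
x(S, H) = 345 (x(S, H) = 3*(-1*(-115)) = 3*115 = 345)
Y(B) = -3 + B
x(137, -134) + Y(-162) = 345 + (-3 - 162) = 345 - 165 = 180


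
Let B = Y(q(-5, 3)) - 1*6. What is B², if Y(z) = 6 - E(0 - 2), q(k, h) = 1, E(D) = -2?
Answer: 4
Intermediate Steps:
Y(z) = 8 (Y(z) = 6 - 1*(-2) = 6 + 2 = 8)
B = 2 (B = 8 - 1*6 = 8 - 6 = 2)
B² = 2² = 4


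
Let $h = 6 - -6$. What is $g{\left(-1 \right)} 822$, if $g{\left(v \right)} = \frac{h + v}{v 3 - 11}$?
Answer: $- \frac{4521}{7} \approx -645.86$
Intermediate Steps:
$h = 12$ ($h = 6 + 6 = 12$)
$g{\left(v \right)} = \frac{12 + v}{-11 + 3 v}$ ($g{\left(v \right)} = \frac{12 + v}{v 3 - 11} = \frac{12 + v}{3 v - 11} = \frac{12 + v}{-11 + 3 v}$)
$g{\left(-1 \right)} 822 = \frac{12 - 1}{-11 + 3 \left(-1\right)} 822 = \frac{1}{-11 - 3} \cdot 11 \cdot 822 = \frac{1}{-14} \cdot 11 \cdot 822 = \left(- \frac{1}{14}\right) 11 \cdot 822 = \left(- \frac{11}{14}\right) 822 = - \frac{4521}{7}$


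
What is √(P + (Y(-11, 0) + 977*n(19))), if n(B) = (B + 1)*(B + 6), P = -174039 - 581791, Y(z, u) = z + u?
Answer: I*√267341 ≈ 517.05*I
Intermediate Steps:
Y(z, u) = u + z
P = -755830
n(B) = (1 + B)*(6 + B)
√(P + (Y(-11, 0) + 977*n(19))) = √(-755830 + ((0 - 11) + 977*(6 + 19² + 7*19))) = √(-755830 + (-11 + 977*(6 + 361 + 133))) = √(-755830 + (-11 + 977*500)) = √(-755830 + (-11 + 488500)) = √(-755830 + 488489) = √(-267341) = I*√267341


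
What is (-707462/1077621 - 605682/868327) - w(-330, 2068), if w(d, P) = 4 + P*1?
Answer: -1940094197657420/935727410067 ≈ -2073.4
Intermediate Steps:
w(d, P) = 4 + P
(-707462/1077621 - 605682/868327) - w(-330, 2068) = (-707462/1077621 - 605682/868327) - (4 + 2068) = (-707462*1/1077621 - 605682*1/868327) - 1*2072 = (-707462/1077621 - 605682/868327) - 2072 = -1267003998596/935727410067 - 2072 = -1940094197657420/935727410067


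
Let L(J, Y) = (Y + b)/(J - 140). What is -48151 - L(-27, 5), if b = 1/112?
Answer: -900615743/18704 ≈ -48151.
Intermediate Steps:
b = 1/112 (b = 1*(1/112) = 1/112 ≈ 0.0089286)
L(J, Y) = (1/112 + Y)/(-140 + J) (L(J, Y) = (Y + 1/112)/(J - 140) = (1/112 + Y)/(-140 + J))
-48151 - L(-27, 5) = -48151 - (1/112 + 5)/(-140 - 27) = -48151 - 561/((-167)*112) = -48151 - (-1)*561/(167*112) = -48151 - 1*(-561/18704) = -48151 + 561/18704 = -900615743/18704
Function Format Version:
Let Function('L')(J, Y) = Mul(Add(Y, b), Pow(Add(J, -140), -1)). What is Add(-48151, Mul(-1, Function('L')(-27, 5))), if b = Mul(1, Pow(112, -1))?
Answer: Rational(-900615743, 18704) ≈ -48151.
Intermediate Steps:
b = Rational(1, 112) (b = Mul(1, Rational(1, 112)) = Rational(1, 112) ≈ 0.0089286)
Function('L')(J, Y) = Mul(Pow(Add(-140, J), -1), Add(Rational(1, 112), Y)) (Function('L')(J, Y) = Mul(Add(Y, Rational(1, 112)), Pow(Add(J, -140), -1)) = Mul(Add(Rational(1, 112), Y), Pow(Add(-140, J), -1)) = Mul(Pow(Add(-140, J), -1), Add(Rational(1, 112), Y)))
Add(-48151, Mul(-1, Function('L')(-27, 5))) = Add(-48151, Mul(-1, Mul(Pow(Add(-140, -27), -1), Add(Rational(1, 112), 5)))) = Add(-48151, Mul(-1, Mul(Pow(-167, -1), Rational(561, 112)))) = Add(-48151, Mul(-1, Mul(Rational(-1, 167), Rational(561, 112)))) = Add(-48151, Mul(-1, Rational(-561, 18704))) = Add(-48151, Rational(561, 18704)) = Rational(-900615743, 18704)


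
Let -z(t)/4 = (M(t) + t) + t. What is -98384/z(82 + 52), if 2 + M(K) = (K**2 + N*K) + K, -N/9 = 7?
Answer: 12298/4957 ≈ 2.4809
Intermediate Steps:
N = -63 (N = -9*7 = -63)
M(K) = -2 + K**2 - 62*K (M(K) = -2 + ((K**2 - 63*K) + K) = -2 + (K**2 - 62*K) = -2 + K**2 - 62*K)
z(t) = 8 - 4*t**2 + 240*t (z(t) = -4*(((-2 + t**2 - 62*t) + t) + t) = -4*((-2 + t**2 - 61*t) + t) = -4*(-2 + t**2 - 60*t) = 8 - 4*t**2 + 240*t)
-98384/z(82 + 52) = -98384/(8 - 4*(82 + 52)**2 + 240*(82 + 52)) = -98384/(8 - 4*134**2 + 240*134) = -98384/(8 - 4*17956 + 32160) = -98384/(8 - 71824 + 32160) = -98384/(-39656) = -98384*(-1/39656) = 12298/4957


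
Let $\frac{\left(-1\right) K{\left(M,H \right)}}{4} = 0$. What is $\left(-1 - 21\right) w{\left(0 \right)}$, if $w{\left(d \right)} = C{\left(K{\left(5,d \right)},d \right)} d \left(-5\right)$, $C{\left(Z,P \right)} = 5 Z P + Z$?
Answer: $0$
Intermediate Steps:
$K{\left(M,H \right)} = 0$ ($K{\left(M,H \right)} = \left(-4\right) 0 = 0$)
$C{\left(Z,P \right)} = Z + 5 P Z$ ($C{\left(Z,P \right)} = 5 P Z + Z = Z + 5 P Z$)
$w{\left(d \right)} = 0$ ($w{\left(d \right)} = 0 \left(1 + 5 d\right) d \left(-5\right) = 0 d \left(-5\right) = 0 \left(-5\right) = 0$)
$\left(-1 - 21\right) w{\left(0 \right)} = \left(-1 - 21\right) 0 = \left(-22\right) 0 = 0$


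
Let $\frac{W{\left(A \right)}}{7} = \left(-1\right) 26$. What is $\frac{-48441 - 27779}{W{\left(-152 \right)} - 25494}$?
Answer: $\frac{19055}{6419} \approx 2.9685$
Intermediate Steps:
$W{\left(A \right)} = -182$ ($W{\left(A \right)} = 7 \left(\left(-1\right) 26\right) = 7 \left(-26\right) = -182$)
$\frac{-48441 - 27779}{W{\left(-152 \right)} - 25494} = \frac{-48441 - 27779}{-182 - 25494} = - \frac{76220}{-25676} = \left(-76220\right) \left(- \frac{1}{25676}\right) = \frac{19055}{6419}$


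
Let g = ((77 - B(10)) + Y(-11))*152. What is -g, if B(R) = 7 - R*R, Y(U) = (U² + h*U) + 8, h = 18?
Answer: -15352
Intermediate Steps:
Y(U) = 8 + U² + 18*U (Y(U) = (U² + 18*U) + 8 = 8 + U² + 18*U)
B(R) = 7 - R²
g = 15352 (g = ((77 - (7 - 1*10²)) + (8 + (-11)² + 18*(-11)))*152 = ((77 - (7 - 1*100)) + (8 + 121 - 198))*152 = ((77 - (7 - 100)) - 69)*152 = ((77 - 1*(-93)) - 69)*152 = ((77 + 93) - 69)*152 = (170 - 69)*152 = 101*152 = 15352)
-g = -1*15352 = -15352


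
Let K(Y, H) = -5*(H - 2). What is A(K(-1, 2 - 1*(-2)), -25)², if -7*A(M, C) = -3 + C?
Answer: 16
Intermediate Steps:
K(Y, H) = 10 - 5*H (K(Y, H) = -5*(-2 + H) = 10 - 5*H)
A(M, C) = 3/7 - C/7 (A(M, C) = -(-3 + C)/7 = 3/7 - C/7)
A(K(-1, 2 - 1*(-2)), -25)² = (3/7 - ⅐*(-25))² = (3/7 + 25/7)² = 4² = 16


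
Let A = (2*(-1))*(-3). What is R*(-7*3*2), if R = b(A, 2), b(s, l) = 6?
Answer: -252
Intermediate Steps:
A = 6 (A = -2*(-3) = 6)
R = 6
R*(-7*3*2) = 6*(-7*3*2) = 6*(-21*2) = 6*(-42) = -252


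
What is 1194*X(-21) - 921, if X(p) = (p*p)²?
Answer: 232209393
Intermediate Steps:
X(p) = p⁴ (X(p) = (p²)² = p⁴)
1194*X(-21) - 921 = 1194*(-21)⁴ - 921 = 1194*194481 - 921 = 232210314 - 921 = 232209393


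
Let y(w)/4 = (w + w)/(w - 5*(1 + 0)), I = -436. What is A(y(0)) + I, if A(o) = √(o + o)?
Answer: -436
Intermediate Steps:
y(w) = 8*w/(-5 + w) (y(w) = 4*((w + w)/(w - 5*(1 + 0))) = 4*((2*w)/(w - 5*1)) = 4*((2*w)/(w - 5)) = 4*((2*w)/(-5 + w)) = 4*(2*w/(-5 + w)) = 8*w/(-5 + w))
A(o) = √2*√o (A(o) = √(2*o) = √2*√o)
A(y(0)) + I = √2*√(8*0/(-5 + 0)) - 436 = √2*√(8*0/(-5)) - 436 = √2*√(8*0*(-⅕)) - 436 = √2*√0 - 436 = √2*0 - 436 = 0 - 436 = -436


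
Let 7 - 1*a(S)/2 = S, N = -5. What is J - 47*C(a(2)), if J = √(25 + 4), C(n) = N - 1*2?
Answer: 329 + √29 ≈ 334.39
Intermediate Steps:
a(S) = 14 - 2*S
C(n) = -7 (C(n) = -5 - 1*2 = -5 - 2 = -7)
J = √29 ≈ 5.3852
J - 47*C(a(2)) = √29 - 47*(-7) = √29 + 329 = 329 + √29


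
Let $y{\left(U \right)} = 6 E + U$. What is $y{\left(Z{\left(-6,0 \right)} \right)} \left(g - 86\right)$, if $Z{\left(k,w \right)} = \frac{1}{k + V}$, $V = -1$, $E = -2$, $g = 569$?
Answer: $-5865$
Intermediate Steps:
$Z{\left(k,w \right)} = \frac{1}{-1 + k}$ ($Z{\left(k,w \right)} = \frac{1}{k - 1} = \frac{1}{-1 + k}$)
$y{\left(U \right)} = -12 + U$ ($y{\left(U \right)} = 6 \left(-2\right) + U = -12 + U$)
$y{\left(Z{\left(-6,0 \right)} \right)} \left(g - 86\right) = \left(-12 + \frac{1}{-1 - 6}\right) \left(569 - 86\right) = \left(-12 + \frac{1}{-7}\right) 483 = \left(-12 - \frac{1}{7}\right) 483 = \left(- \frac{85}{7}\right) 483 = -5865$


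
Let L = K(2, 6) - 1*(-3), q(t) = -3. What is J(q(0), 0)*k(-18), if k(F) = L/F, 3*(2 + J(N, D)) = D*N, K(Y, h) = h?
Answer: 1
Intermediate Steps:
J(N, D) = -2 + D*N/3 (J(N, D) = -2 + (D*N)/3 = -2 + D*N/3)
L = 9 (L = 6 - 1*(-3) = 6 + 3 = 9)
k(F) = 9/F
J(q(0), 0)*k(-18) = (-2 + (⅓)*0*(-3))*(9/(-18)) = (-2 + 0)*(9*(-1/18)) = -2*(-½) = 1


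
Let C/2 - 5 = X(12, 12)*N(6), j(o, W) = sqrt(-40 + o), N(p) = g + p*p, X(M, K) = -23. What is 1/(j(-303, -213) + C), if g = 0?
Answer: -1646/2709659 - 7*I*sqrt(7)/2709659 ≈ -0.00060746 - 6.8349e-6*I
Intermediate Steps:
N(p) = p**2 (N(p) = 0 + p*p = 0 + p**2 = p**2)
C = -1646 (C = 10 + 2*(-23*6**2) = 10 + 2*(-23*36) = 10 + 2*(-828) = 10 - 1656 = -1646)
1/(j(-303, -213) + C) = 1/(sqrt(-40 - 303) - 1646) = 1/(sqrt(-343) - 1646) = 1/(7*I*sqrt(7) - 1646) = 1/(-1646 + 7*I*sqrt(7))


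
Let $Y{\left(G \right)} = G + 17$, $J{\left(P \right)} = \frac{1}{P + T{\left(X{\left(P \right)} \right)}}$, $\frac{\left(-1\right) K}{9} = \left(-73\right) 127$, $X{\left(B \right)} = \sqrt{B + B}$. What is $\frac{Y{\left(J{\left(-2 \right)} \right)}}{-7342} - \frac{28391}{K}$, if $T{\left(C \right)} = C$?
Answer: $- \frac{839377301}{2450436552} + \frac{i}{29368} \approx -0.34254 + 3.4051 \cdot 10^{-5} i$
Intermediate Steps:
$X{\left(B \right)} = \sqrt{2} \sqrt{B}$ ($X{\left(B \right)} = \sqrt{2 B} = \sqrt{2} \sqrt{B}$)
$K = 83439$ ($K = - 9 \left(\left(-73\right) 127\right) = \left(-9\right) \left(-9271\right) = 83439$)
$J{\left(P \right)} = \frac{1}{P + \sqrt{2} \sqrt{P}}$
$Y{\left(G \right)} = 17 + G$
$\frac{Y{\left(J{\left(-2 \right)} \right)}}{-7342} - \frac{28391}{K} = \frac{17 + \frac{1}{-2 + \sqrt{2} \sqrt{-2}}}{-7342} - \frac{28391}{83439} = \left(17 + \frac{1}{-2 + \sqrt{2} i \sqrt{2}}\right) \left(- \frac{1}{7342}\right) - \frac{28391}{83439} = \left(17 + \frac{1}{-2 + 2 i}\right) \left(- \frac{1}{7342}\right) - \frac{28391}{83439} = \left(17 + \frac{-2 - 2 i}{8}\right) \left(- \frac{1}{7342}\right) - \frac{28391}{83439} = \left(- \frac{17}{7342} - \frac{-2 - 2 i}{58736}\right) - \frac{28391}{83439} = - \frac{209865185}{612609138} - \frac{-2 - 2 i}{58736}$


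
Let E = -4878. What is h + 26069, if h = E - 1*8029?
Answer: 13162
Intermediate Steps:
h = -12907 (h = -4878 - 1*8029 = -4878 - 8029 = -12907)
h + 26069 = -12907 + 26069 = 13162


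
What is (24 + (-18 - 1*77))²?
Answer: 5041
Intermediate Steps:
(24 + (-18 - 1*77))² = (24 + (-18 - 77))² = (24 - 95)² = (-71)² = 5041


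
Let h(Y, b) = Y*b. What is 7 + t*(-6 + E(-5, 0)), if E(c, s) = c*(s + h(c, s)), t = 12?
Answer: -65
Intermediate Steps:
E(c, s) = c*(s + c*s)
7 + t*(-6 + E(-5, 0)) = 7 + 12*(-6 - 5*0*(1 - 5)) = 7 + 12*(-6 - 5*0*(-4)) = 7 + 12*(-6 + 0) = 7 + 12*(-6) = 7 - 72 = -65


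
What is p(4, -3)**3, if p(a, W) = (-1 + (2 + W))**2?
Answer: 64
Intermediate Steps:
p(a, W) = (1 + W)**2
p(4, -3)**3 = ((1 - 3)**2)**3 = ((-2)**2)**3 = 4**3 = 64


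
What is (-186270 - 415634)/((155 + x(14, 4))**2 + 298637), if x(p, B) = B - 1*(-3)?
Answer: -601904/324881 ≈ -1.8527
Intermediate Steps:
x(p, B) = 3 + B (x(p, B) = B + 3 = 3 + B)
(-186270 - 415634)/((155 + x(14, 4))**2 + 298637) = (-186270 - 415634)/((155 + (3 + 4))**2 + 298637) = -601904/((155 + 7)**2 + 298637) = -601904/(162**2 + 298637) = -601904/(26244 + 298637) = -601904/324881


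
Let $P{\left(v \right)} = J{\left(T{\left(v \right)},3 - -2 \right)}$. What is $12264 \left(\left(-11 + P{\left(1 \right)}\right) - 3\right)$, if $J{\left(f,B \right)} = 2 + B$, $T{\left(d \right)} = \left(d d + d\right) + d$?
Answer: $-85848$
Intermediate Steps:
$T{\left(d \right)} = d^{2} + 2 d$ ($T{\left(d \right)} = \left(d^{2} + d\right) + d = \left(d + d^{2}\right) + d = d^{2} + 2 d$)
$P{\left(v \right)} = 7$ ($P{\left(v \right)} = 2 + \left(3 - -2\right) = 2 + \left(3 + 2\right) = 2 + 5 = 7$)
$12264 \left(\left(-11 + P{\left(1 \right)}\right) - 3\right) = 12264 \left(\left(-11 + 7\right) - 3\right) = 12264 \left(-4 - 3\right) = 12264 \left(-7\right) = -85848$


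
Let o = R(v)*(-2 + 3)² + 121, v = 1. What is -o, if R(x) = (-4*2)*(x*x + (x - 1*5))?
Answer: -145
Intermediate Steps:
R(x) = 40 - 8*x - 8*x² (R(x) = -8*(x² + (x - 5)) = -8*(x² + (-5 + x)) = -8*(-5 + x + x²) = 40 - 8*x - 8*x²)
o = 145 (o = (40 - 8*1 - 8*1²)*(-2 + 3)² + 121 = (40 - 8 - 8*1)*1² + 121 = (40 - 8 - 8)*1 + 121 = 24*1 + 121 = 24 + 121 = 145)
-o = -1*145 = -145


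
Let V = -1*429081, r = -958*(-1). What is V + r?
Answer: -428123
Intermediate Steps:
r = 958
V = -429081
V + r = -429081 + 958 = -428123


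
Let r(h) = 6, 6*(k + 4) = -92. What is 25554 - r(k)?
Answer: 25548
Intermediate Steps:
k = -58/3 (k = -4 + (⅙)*(-92) = -4 - 46/3 = -58/3 ≈ -19.333)
25554 - r(k) = 25554 - 1*6 = 25554 - 6 = 25548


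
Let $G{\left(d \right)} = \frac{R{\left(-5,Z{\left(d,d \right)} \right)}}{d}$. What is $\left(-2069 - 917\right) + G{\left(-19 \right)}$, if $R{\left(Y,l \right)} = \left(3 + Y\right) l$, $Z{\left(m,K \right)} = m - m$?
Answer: $-2986$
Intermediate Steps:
$Z{\left(m,K \right)} = 0$
$R{\left(Y,l \right)} = l \left(3 + Y\right)$
$G{\left(d \right)} = 0$ ($G{\left(d \right)} = \frac{0 \left(3 - 5\right)}{d} = \frac{0 \left(-2\right)}{d} = \frac{0}{d} = 0$)
$\left(-2069 - 917\right) + G{\left(-19 \right)} = \left(-2069 - 917\right) + 0 = -2986 + 0 = -2986$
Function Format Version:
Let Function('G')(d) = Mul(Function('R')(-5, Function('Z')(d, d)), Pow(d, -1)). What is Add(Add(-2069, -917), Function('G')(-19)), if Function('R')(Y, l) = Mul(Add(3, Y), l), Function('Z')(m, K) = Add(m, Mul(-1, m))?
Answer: -2986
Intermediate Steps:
Function('Z')(m, K) = 0
Function('R')(Y, l) = Mul(l, Add(3, Y))
Function('G')(d) = 0 (Function('G')(d) = Mul(Mul(0, Add(3, -5)), Pow(d, -1)) = Mul(Mul(0, -2), Pow(d, -1)) = Mul(0, Pow(d, -1)) = 0)
Add(Add(-2069, -917), Function('G')(-19)) = Add(Add(-2069, -917), 0) = Add(-2986, 0) = -2986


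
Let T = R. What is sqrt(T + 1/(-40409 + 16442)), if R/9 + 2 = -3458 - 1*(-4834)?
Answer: sqrt(789249077623)/7989 ≈ 111.20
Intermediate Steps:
R = 12366 (R = -18 + 9*(-3458 - 1*(-4834)) = -18 + 9*(-3458 + 4834) = -18 + 9*1376 = -18 + 12384 = 12366)
T = 12366
sqrt(T + 1/(-40409 + 16442)) = sqrt(12366 + 1/(-40409 + 16442)) = sqrt(12366 + 1/(-23967)) = sqrt(12366 - 1/23967) = sqrt(296375921/23967) = sqrt(789249077623)/7989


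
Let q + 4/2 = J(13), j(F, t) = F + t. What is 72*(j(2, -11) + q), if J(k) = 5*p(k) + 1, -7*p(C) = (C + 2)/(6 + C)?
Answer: -101160/133 ≈ -760.60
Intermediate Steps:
p(C) = -(2 + C)/(7*(6 + C)) (p(C) = -(C + 2)/(7*(6 + C)) = -(2 + C)/(7*(6 + C)))
J(k) = 1 + 5*(-2 - k)/(7*(6 + k)) (J(k) = 5*((-2 - k)/(7*(6 + k))) + 1 = 5*(-2 - k)/(7*(6 + k)) + 1 = 1 + 5*(-2 - k)/(7*(6 + k)))
q = -208/133 (q = -2 + 2*(16 + 13)/(7*(6 + 13)) = -2 + (2/7)*29/19 = -2 + (2/7)*(1/19)*29 = -2 + 58/133 = -208/133 ≈ -1.5639)
72*(j(2, -11) + q) = 72*((2 - 11) - 208/133) = 72*(-9 - 208/133) = 72*(-1405/133) = -101160/133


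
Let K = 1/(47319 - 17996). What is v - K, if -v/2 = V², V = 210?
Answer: -2586288601/29323 ≈ -88200.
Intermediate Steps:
v = -88200 (v = -2*210² = -2*44100 = -88200)
K = 1/29323 ≈ 3.4103e-5
v - K = -88200 - 1*1/29323 = -88200 - 1/29323 = -2586288601/29323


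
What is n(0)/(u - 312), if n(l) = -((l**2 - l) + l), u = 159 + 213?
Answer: 0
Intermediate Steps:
u = 372
n(l) = -l**2
n(0)/(u - 312) = (-1*0**2)/(372 - 312) = (-1*0)/60 = (1/60)*0 = 0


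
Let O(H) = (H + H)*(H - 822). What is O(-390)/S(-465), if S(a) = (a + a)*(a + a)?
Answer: 5252/4805 ≈ 1.0930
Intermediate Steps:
O(H) = 2*H*(-822 + H) (O(H) = (2*H)*(-822 + H) = 2*H*(-822 + H))
S(a) = 4*a² (S(a) = (2*a)*(2*a) = 4*a²)
O(-390)/S(-465) = (2*(-390)*(-822 - 390))/((4*(-465)²)) = (2*(-390)*(-1212))/((4*216225)) = 945360/864900 = 945360*(1/864900) = 5252/4805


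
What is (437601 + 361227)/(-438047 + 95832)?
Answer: -798828/342215 ≈ -2.3343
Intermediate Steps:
(437601 + 361227)/(-438047 + 95832) = 798828/(-342215) = 798828*(-1/342215) = -798828/342215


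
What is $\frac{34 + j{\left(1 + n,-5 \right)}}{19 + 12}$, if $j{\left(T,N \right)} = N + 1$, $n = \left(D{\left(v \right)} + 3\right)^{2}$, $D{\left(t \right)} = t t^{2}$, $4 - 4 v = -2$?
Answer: $\frac{30}{31} \approx 0.96774$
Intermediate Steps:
$v = \frac{3}{2}$ ($v = 1 - - \frac{1}{2} = 1 + \frac{1}{2} = \frac{3}{2} \approx 1.5$)
$D{\left(t \right)} = t^{3}$
$n = \frac{2601}{64}$ ($n = \left(\left(\frac{3}{2}\right)^{3} + 3\right)^{2} = \left(\frac{27}{8} + 3\right)^{2} = \left(\frac{51}{8}\right)^{2} = \frac{2601}{64} \approx 40.641$)
$j{\left(T,N \right)} = 1 + N$
$\frac{34 + j{\left(1 + n,-5 \right)}}{19 + 12} = \frac{34 + \left(1 - 5\right)}{19 + 12} = \frac{34 - 4}{31} = 30 \cdot \frac{1}{31} = \frac{30}{31}$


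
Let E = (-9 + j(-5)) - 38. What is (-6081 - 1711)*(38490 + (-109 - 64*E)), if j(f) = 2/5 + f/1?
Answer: -1623985264/5 ≈ -3.2480e+8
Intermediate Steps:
j(f) = 2/5 + f (j(f) = 2*(1/5) + f*1 = 2/5 + f)
E = -258/5 (E = (-9 + (2/5 - 5)) - 38 = (-9 - 23/5) - 38 = -68/5 - 38 = -258/5 ≈ -51.600)
(-6081 - 1711)*(38490 + (-109 - 64*E)) = (-6081 - 1711)*(38490 + (-109 - 64*(-258/5))) = -7792*(38490 + (-109 + 16512/5)) = -7792*(38490 + 15967/5) = -7792*208417/5 = -1623985264/5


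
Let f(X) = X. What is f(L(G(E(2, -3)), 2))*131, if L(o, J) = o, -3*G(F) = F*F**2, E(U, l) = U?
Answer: -1048/3 ≈ -349.33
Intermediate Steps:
G(F) = -F**3/3 (G(F) = -F*F**2/3 = -F**3/3)
f(L(G(E(2, -3)), 2))*131 = -1/3*2**3*131 = -1/3*8*131 = -8/3*131 = -1048/3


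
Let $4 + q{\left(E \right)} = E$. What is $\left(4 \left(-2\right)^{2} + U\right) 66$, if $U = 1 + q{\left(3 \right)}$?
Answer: $1056$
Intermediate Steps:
$q{\left(E \right)} = -4 + E$
$U = 0$ ($U = 1 + \left(-4 + 3\right) = 1 - 1 = 0$)
$\left(4 \left(-2\right)^{2} + U\right) 66 = \left(4 \left(-2\right)^{2} + 0\right) 66 = \left(4 \cdot 4 + 0\right) 66 = \left(16 + 0\right) 66 = 16 \cdot 66 = 1056$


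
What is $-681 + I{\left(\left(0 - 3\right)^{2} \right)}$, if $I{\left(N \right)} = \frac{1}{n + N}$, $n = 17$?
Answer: $- \frac{17705}{26} \approx -680.96$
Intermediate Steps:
$I{\left(N \right)} = \frac{1}{17 + N}$
$-681 + I{\left(\left(0 - 3\right)^{2} \right)} = -681 + \frac{1}{17 + \left(0 - 3\right)^{2}} = -681 + \frac{1}{17 + \left(-3\right)^{2}} = -681 + \frac{1}{17 + 9} = -681 + \frac{1}{26} = - \frac{17705}{26}$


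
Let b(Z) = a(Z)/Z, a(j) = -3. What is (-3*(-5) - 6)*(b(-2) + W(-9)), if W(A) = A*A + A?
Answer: 1323/2 ≈ 661.50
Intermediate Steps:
W(A) = A + A**2 (W(A) = A**2 + A = A + A**2)
b(Z) = -3/Z
(-3*(-5) - 6)*(b(-2) + W(-9)) = (-3*(-5) - 6)*(-3/(-2) - 9*(1 - 9)) = (15 - 6)*(-3*(-1/2) - 9*(-8)) = 9*(3/2 + 72) = 9*(147/2) = 1323/2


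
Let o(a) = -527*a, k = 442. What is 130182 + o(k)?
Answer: -102752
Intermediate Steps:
130182 + o(k) = 130182 - 527*442 = 130182 - 232934 = -102752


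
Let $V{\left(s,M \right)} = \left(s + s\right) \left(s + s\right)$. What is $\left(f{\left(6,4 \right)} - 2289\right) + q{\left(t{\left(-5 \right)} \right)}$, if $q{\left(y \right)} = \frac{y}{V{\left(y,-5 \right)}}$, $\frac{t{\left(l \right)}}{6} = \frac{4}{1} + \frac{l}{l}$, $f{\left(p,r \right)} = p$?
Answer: $- \frac{273959}{120} \approx -2283.0$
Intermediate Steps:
$V{\left(s,M \right)} = 4 s^{2}$ ($V{\left(s,M \right)} = 2 s 2 s = 4 s^{2}$)
$t{\left(l \right)} = 30$ ($t{\left(l \right)} = 6 \left(\frac{4}{1} + \frac{l}{l}\right) = 6 \left(4 \cdot 1 + 1\right) = 6 \left(4 + 1\right) = 6 \cdot 5 = 30$)
$q{\left(y \right)} = \frac{1}{4 y}$ ($q{\left(y \right)} = \frac{y}{4 y^{2}} = y \frac{1}{4 y^{2}} = \frac{1}{4 y}$)
$\left(f{\left(6,4 \right)} - 2289\right) + q{\left(t{\left(-5 \right)} \right)} = \left(6 - 2289\right) + \frac{1}{4 \cdot 30} = -2283 + \frac{1}{4} \cdot \frac{1}{30} = -2283 + \frac{1}{120} = - \frac{273959}{120}$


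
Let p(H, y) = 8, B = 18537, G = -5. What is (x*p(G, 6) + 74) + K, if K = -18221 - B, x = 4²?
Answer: -36556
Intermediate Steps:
x = 16
K = -36758 (K = -18221 - 1*18537 = -18221 - 18537 = -36758)
(x*p(G, 6) + 74) + K = (16*8 + 74) - 36758 = (128 + 74) - 36758 = 202 - 36758 = -36556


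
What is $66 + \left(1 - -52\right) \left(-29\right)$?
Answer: $-1471$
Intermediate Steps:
$66 + \left(1 - -52\right) \left(-29\right) = 66 + \left(1 + 52\right) \left(-29\right) = 66 + 53 \left(-29\right) = 66 - 1537 = -1471$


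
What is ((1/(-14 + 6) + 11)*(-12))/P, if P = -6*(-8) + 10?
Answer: -9/4 ≈ -2.2500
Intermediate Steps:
P = 58 (P = 48 + 10 = 58)
((1/(-14 + 6) + 11)*(-12))/P = ((1/(-14 + 6) + 11)*(-12))/58 = ((1/(-8) + 11)*(-12))*(1/58) = ((-⅛ + 11)*(-12))*(1/58) = ((87/8)*(-12))*(1/58) = -261/2*1/58 = -9/4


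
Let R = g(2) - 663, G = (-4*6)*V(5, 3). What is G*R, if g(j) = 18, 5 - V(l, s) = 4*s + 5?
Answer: -185760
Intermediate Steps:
V(l, s) = -4*s (V(l, s) = 5 - (4*s + 5) = 5 - (5 + 4*s) = 5 + (-5 - 4*s) = -4*s)
G = 288 (G = (-4*6)*(-4*3) = -24*(-12) = 288)
R = -645 (R = 18 - 663 = -645)
G*R = 288*(-645) = -185760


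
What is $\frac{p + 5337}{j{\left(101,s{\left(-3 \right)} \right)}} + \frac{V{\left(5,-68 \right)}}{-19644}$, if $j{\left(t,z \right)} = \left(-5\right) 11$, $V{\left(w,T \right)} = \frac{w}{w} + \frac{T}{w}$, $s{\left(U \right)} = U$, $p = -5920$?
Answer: $\frac{69413}{6548} \approx 10.601$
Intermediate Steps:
$V{\left(w,T \right)} = 1 + \frac{T}{w}$
$j{\left(t,z \right)} = -55$
$\frac{p + 5337}{j{\left(101,s{\left(-3 \right)} \right)}} + \frac{V{\left(5,-68 \right)}}{-19644} = \frac{-5920 + 5337}{-55} + \frac{\frac{1}{5} \left(-68 + 5\right)}{-19644} = \left(-583\right) \left(- \frac{1}{55}\right) + \frac{1}{5} \left(-63\right) \left(- \frac{1}{19644}\right) = \frac{53}{5} - - \frac{21}{32740} = \frac{53}{5} + \frac{21}{32740} = \frac{69413}{6548}$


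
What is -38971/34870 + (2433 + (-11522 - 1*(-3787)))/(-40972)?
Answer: -176479884/178586705 ≈ -0.98820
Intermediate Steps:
-38971/34870 + (2433 + (-11522 - 1*(-3787)))/(-40972) = -38971*1/34870 + (2433 + (-11522 + 3787))*(-1/40972) = -38971/34870 + (2433 - 7735)*(-1/40972) = -38971/34870 - 5302*(-1/40972) = -38971/34870 + 2651/20486 = -176479884/178586705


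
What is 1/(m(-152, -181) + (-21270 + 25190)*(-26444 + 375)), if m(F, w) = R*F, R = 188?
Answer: -1/102219056 ≈ -9.7829e-9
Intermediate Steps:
m(F, w) = 188*F
1/(m(-152, -181) + (-21270 + 25190)*(-26444 + 375)) = 1/(188*(-152) + (-21270 + 25190)*(-26444 + 375)) = 1/(-28576 + 3920*(-26069)) = 1/(-28576 - 102190480) = 1/(-102219056) = -1/102219056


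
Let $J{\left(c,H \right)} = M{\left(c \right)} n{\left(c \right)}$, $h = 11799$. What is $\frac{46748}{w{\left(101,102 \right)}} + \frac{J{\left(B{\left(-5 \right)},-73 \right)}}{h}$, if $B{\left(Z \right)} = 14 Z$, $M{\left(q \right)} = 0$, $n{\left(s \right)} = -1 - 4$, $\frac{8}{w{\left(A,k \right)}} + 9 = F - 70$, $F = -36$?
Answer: $- \frac{1344005}{2} \approx -6.72 \cdot 10^{5}$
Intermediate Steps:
$w{\left(A,k \right)} = - \frac{8}{115}$ ($w{\left(A,k \right)} = \frac{8}{-9 - 106} = \frac{8}{-115} = 8 \left(- \frac{1}{115}\right) = - \frac{8}{115}$)
$n{\left(s \right)} = -5$ ($n{\left(s \right)} = -1 - 4 = -5$)
$J{\left(c,H \right)} = 0$ ($J{\left(c,H \right)} = 0 \left(-5\right) = 0$)
$\frac{46748}{w{\left(101,102 \right)}} + \frac{J{\left(B{\left(-5 \right)},-73 \right)}}{h} = \frac{46748}{- \frac{8}{115}} + \frac{0}{11799} = 46748 \left(- \frac{115}{8}\right) + 0 \cdot \frac{1}{11799} = - \frac{1344005}{2} + 0 = - \frac{1344005}{2}$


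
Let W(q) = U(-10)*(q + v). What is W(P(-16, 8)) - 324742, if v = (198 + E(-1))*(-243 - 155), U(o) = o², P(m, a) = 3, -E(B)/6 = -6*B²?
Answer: -9637642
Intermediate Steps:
E(B) = 36*B² (E(B) = -(-36)*B² = 36*B²)
v = -93132 (v = (198 + 36*(-1)²)*(-243 - 155) = (198 + 36*1)*(-398) = (198 + 36)*(-398) = 234*(-398) = -93132)
W(q) = -9313200 + 100*q (W(q) = (-10)²*(q - 93132) = 100*(-93132 + q) = -9313200 + 100*q)
W(P(-16, 8)) - 324742 = (-9313200 + 100*3) - 324742 = (-9313200 + 300) - 324742 = -9312900 - 324742 = -9637642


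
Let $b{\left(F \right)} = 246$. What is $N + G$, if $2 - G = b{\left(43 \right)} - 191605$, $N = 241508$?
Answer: $432869$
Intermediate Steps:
$G = 191361$ ($G = 2 - \left(246 - 191605\right) = 2 - -191359 = 2 + 191359 = 191361$)
$N + G = 241508 + 191361 = 432869$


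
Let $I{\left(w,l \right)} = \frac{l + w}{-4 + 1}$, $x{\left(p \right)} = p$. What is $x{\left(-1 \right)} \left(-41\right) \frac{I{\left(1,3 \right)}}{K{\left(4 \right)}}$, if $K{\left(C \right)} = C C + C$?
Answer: $- \frac{41}{15} \approx -2.7333$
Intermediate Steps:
$I{\left(w,l \right)} = - \frac{l}{3} - \frac{w}{3}$ ($I{\left(w,l \right)} = \frac{l + w}{-3} = \left(l + w\right) \left(- \frac{1}{3}\right) = - \frac{l}{3} - \frac{w}{3}$)
$K{\left(C \right)} = C + C^{2}$ ($K{\left(C \right)} = C^{2} + C = C + C^{2}$)
$x{\left(-1 \right)} \left(-41\right) \frac{I{\left(1,3 \right)}}{K{\left(4 \right)}} = \left(-1\right) \left(-41\right) \frac{\left(- \frac{1}{3}\right) 3 - \frac{1}{3}}{4 \left(1 + 4\right)} = 41 \frac{-1 - \frac{1}{3}}{4 \cdot 5} = 41 \left(- \frac{4}{3 \cdot 20}\right) = 41 \left(\left(- \frac{4}{3}\right) \frac{1}{20}\right) = 41 \left(- \frac{1}{15}\right) = - \frac{41}{15}$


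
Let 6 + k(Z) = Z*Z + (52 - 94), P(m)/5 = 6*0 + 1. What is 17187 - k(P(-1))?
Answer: 17210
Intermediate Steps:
P(m) = 5 (P(m) = 5*(6*0 + 1) = 5*(0 + 1) = 5*1 = 5)
k(Z) = -48 + Z**2 (k(Z) = -6 + (Z*Z + (52 - 94)) = -6 + (Z**2 - 42) = -6 + (-42 + Z**2) = -48 + Z**2)
17187 - k(P(-1)) = 17187 - (-48 + 5**2) = 17187 - (-48 + 25) = 17187 - 1*(-23) = 17187 + 23 = 17210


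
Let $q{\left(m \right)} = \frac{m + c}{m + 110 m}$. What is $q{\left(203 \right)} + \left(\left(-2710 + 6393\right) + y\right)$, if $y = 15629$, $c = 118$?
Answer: $\frac{145052539}{7511} \approx 19312.0$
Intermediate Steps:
$q{\left(m \right)} = \frac{118 + m}{111 m}$ ($q{\left(m \right)} = \frac{m + 118}{m + 110 m} = \frac{118 + m}{111 m}$)
$q{\left(203 \right)} + \left(\left(-2710 + 6393\right) + y\right) = \frac{118 + 203}{111 \cdot 203} + \left(\left(-2710 + 6393\right) + 15629\right) = \frac{1}{111} \cdot \frac{1}{203} \cdot 321 + \left(3683 + 15629\right) = \frac{107}{7511} + 19312 = \frac{145052539}{7511}$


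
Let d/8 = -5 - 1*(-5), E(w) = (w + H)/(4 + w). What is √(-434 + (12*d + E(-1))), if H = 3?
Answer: 10*I*√39/3 ≈ 20.817*I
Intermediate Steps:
E(w) = (3 + w)/(4 + w) (E(w) = (w + 3)/(4 + w) = (3 + w)/(4 + w))
d = 0 (d = 8*(-5 - 1*(-5)) = 8*(-5 + 5) = 8*0 = 0)
√(-434 + (12*d + E(-1))) = √(-434 + (12*0 + (3 - 1)/(4 - 1))) = √(-434 + (0 + 2/3)) = √(-434 + (0 + (⅓)*2)) = √(-434 + (0 + ⅔)) = √(-434 + ⅔) = √(-1300/3) = 10*I*√39/3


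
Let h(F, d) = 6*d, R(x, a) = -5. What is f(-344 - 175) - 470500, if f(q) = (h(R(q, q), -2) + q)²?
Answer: -188539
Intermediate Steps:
f(q) = (-12 + q)² (f(q) = (6*(-2) + q)² = (-12 + q)²)
f(-344 - 175) - 470500 = (-12 + (-344 - 175))² - 470500 = (-12 - 519)² - 470500 = (-531)² - 470500 = 281961 - 470500 = -188539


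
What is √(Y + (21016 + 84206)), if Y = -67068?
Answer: √38154 ≈ 195.33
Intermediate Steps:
√(Y + (21016 + 84206)) = √(-67068 + (21016 + 84206)) = √(-67068 + 105222) = √38154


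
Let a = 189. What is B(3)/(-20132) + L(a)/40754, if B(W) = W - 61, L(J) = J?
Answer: 110155/14651063 ≈ 0.0075186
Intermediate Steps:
B(W) = -61 + W
B(3)/(-20132) + L(a)/40754 = (-61 + 3)/(-20132) + 189/40754 = -58*(-1/20132) + 189*(1/40754) = 29/10066 + 27/5822 = 110155/14651063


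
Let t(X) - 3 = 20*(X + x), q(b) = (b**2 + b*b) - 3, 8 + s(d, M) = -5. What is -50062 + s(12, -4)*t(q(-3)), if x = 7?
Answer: -55821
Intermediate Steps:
s(d, M) = -13 (s(d, M) = -8 - 5 = -13)
q(b) = -3 + 2*b**2 (q(b) = (b**2 + b**2) - 3 = 2*b**2 - 3 = -3 + 2*b**2)
t(X) = 143 + 20*X (t(X) = 3 + 20*(X + 7) = 3 + 20*(7 + X) = 3 + (140 + 20*X) = 143 + 20*X)
-50062 + s(12, -4)*t(q(-3)) = -50062 - 13*(143 + 20*(-3 + 2*(-3)**2)) = -50062 - 13*(143 + 20*(-3 + 2*9)) = -50062 - 13*(143 + 20*(-3 + 18)) = -50062 - 13*(143 + 20*15) = -50062 - 13*(143 + 300) = -50062 - 13*443 = -50062 - 5759 = -55821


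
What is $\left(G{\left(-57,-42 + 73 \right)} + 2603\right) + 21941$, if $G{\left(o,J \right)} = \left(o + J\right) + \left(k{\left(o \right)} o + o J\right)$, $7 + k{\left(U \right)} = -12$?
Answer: $23834$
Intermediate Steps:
$k{\left(U \right)} = -19$ ($k{\left(U \right)} = -7 - 12 = -19$)
$G{\left(o,J \right)} = J - 18 o + J o$ ($G{\left(o,J \right)} = \left(o + J\right) + \left(- 19 o + o J\right) = \left(J + o\right) + \left(- 19 o + J o\right) = J - 18 o + J o$)
$\left(G{\left(-57,-42 + 73 \right)} + 2603\right) + 21941 = \left(\left(\left(-42 + 73\right) - -1026 + \left(-42 + 73\right) \left(-57\right)\right) + 2603\right) + 21941 = \left(\left(31 + 1026 + 31 \left(-57\right)\right) + 2603\right) + 21941 = \left(\left(31 + 1026 - 1767\right) + 2603\right) + 21941 = \left(-710 + 2603\right) + 21941 = 1893 + 21941 = 23834$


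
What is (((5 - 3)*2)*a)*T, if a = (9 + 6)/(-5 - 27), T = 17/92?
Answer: -255/736 ≈ -0.34647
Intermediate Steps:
T = 17/92 (T = 17*(1/92) = 17/92 ≈ 0.18478)
a = -15/32 (a = 15/(-32) = 15*(-1/32) = -15/32 ≈ -0.46875)
(((5 - 3)*2)*a)*T = (((5 - 3)*2)*(-15/32))*(17/92) = ((2*2)*(-15/32))*(17/92) = (4*(-15/32))*(17/92) = -15/8*17/92 = -255/736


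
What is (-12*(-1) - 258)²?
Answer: 60516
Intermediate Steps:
(-12*(-1) - 258)² = (12 - 258)² = (-246)² = 60516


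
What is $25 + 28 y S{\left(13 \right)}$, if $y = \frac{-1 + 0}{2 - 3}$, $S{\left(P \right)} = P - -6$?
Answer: $557$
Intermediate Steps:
$S{\left(P \right)} = 6 + P$ ($S{\left(P \right)} = P + 6 = 6 + P$)
$y = 1$ ($y = - \frac{1}{-1} = \left(-1\right) \left(-1\right) = 1$)
$25 + 28 y S{\left(13 \right)} = 25 + 28 \cdot 1 \left(6 + 13\right) = 25 + 28 \cdot 19 = 25 + 532 = 557$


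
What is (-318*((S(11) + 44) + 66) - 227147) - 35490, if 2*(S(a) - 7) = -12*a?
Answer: -278855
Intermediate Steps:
S(a) = 7 - 6*a (S(a) = 7 + (-12*a)/2 = 7 - 6*a)
(-318*((S(11) + 44) + 66) - 227147) - 35490 = (-318*(((7 - 6*11) + 44) + 66) - 227147) - 35490 = (-318*(((7 - 66) + 44) + 66) - 227147) - 35490 = (-318*((-59 + 44) + 66) - 227147) - 35490 = (-318*(-15 + 66) - 227147) - 35490 = (-318*51 - 227147) - 35490 = (-16218 - 227147) - 35490 = -243365 - 35490 = -278855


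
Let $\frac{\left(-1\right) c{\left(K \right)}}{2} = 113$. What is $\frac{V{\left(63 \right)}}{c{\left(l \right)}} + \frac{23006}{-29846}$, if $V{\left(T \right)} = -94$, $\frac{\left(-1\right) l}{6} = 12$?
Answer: $- \frac{598458}{1686299} \approx -0.35489$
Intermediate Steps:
$l = -72$ ($l = \left(-6\right) 12 = -72$)
$c{\left(K \right)} = -226$ ($c{\left(K \right)} = \left(-2\right) 113 = -226$)
$\frac{V{\left(63 \right)}}{c{\left(l \right)}} + \frac{23006}{-29846} = - \frac{94}{-226} + \frac{23006}{-29846} = \left(-94\right) \left(- \frac{1}{226}\right) + 23006 \left(- \frac{1}{29846}\right) = \frac{47}{113} - \frac{11503}{14923} = - \frac{598458}{1686299}$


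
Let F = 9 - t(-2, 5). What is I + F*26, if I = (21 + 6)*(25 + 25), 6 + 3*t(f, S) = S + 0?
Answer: 4778/3 ≈ 1592.7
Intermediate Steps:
t(f, S) = -2 + S/3 (t(f, S) = -2 + (S + 0)/3 = -2 + S/3)
F = 28/3 (F = 9 - (-2 + (⅓)*5) = 9 - (-2 + 5/3) = 9 - 1*(-⅓) = 9 + ⅓ = 28/3 ≈ 9.3333)
I = 1350 (I = 27*50 = 1350)
I + F*26 = 1350 + (28/3)*26 = 1350 + 728/3 = 4778/3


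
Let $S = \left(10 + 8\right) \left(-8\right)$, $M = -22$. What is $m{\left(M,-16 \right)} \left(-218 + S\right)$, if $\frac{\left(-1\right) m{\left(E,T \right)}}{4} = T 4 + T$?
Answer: $-115840$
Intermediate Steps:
$m{\left(E,T \right)} = - 20 T$ ($m{\left(E,T \right)} = - 4 \left(T 4 + T\right) = - 4 \left(4 T + T\right) = - 4 \cdot 5 T = - 20 T$)
$S = -144$ ($S = 18 \left(-8\right) = -144$)
$m{\left(M,-16 \right)} \left(-218 + S\right) = \left(-20\right) \left(-16\right) \left(-218 - 144\right) = 320 \left(-362\right) = -115840$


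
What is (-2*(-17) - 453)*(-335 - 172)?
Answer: 212433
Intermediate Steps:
(-2*(-17) - 453)*(-335 - 172) = (34 - 453)*(-507) = -419*(-507) = 212433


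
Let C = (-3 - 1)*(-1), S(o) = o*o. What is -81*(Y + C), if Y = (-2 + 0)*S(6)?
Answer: 5508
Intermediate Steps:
S(o) = o²
C = 4 (C = -4*(-1) = 4)
Y = -72 (Y = (-2 + 0)*6² = -2*36 = -72)
-81*(Y + C) = -81*(-72 + 4) = -81*(-68) = 5508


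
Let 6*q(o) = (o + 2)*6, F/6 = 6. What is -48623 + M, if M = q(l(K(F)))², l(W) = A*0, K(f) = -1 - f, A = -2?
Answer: -48619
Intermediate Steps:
F = 36 (F = 6*6 = 36)
l(W) = 0 (l(W) = -2*0 = 0)
q(o) = 2 + o (q(o) = ((o + 2)*6)/6 = ((2 + o)*6)/6 = (12 + 6*o)/6 = 2 + o)
M = 4 (M = (2 + 0)² = 2² = 4)
-48623 + M = -48623 + 4 = -48619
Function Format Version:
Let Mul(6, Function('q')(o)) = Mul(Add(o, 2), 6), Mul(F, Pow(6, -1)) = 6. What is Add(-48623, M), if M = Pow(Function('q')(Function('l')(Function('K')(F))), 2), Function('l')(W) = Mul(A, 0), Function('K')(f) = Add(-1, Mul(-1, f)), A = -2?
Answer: -48619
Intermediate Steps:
F = 36 (F = Mul(6, 6) = 36)
Function('l')(W) = 0 (Function('l')(W) = Mul(-2, 0) = 0)
Function('q')(o) = Add(2, o) (Function('q')(o) = Mul(Rational(1, 6), Mul(Add(o, 2), 6)) = Mul(Rational(1, 6), Mul(Add(2, o), 6)) = Mul(Rational(1, 6), Add(12, Mul(6, o))) = Add(2, o))
M = 4 (M = Pow(Add(2, 0), 2) = Pow(2, 2) = 4)
Add(-48623, M) = Add(-48623, 4) = -48619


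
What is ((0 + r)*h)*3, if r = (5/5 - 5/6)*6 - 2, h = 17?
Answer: -51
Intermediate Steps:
r = -1 (r = (5*(1/5) - 5*1/6)*6 - 2 = (1 - 5/6)*6 - 2 = (1/6)*6 - 2 = 1 - 2 = -1)
((0 + r)*h)*3 = ((0 - 1)*17)*3 = -1*17*3 = -17*3 = -51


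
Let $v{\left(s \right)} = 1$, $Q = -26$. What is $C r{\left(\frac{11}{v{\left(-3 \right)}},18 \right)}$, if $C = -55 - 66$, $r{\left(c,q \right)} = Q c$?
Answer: $34606$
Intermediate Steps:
$r{\left(c,q \right)} = - 26 c$
$C = -121$ ($C = -55 - 66 = -121$)
$C r{\left(\frac{11}{v{\left(-3 \right)}},18 \right)} = - 121 \left(- 26 \cdot \frac{11}{1}\right) = - 121 \left(- 26 \cdot 11 \cdot 1\right) = - 121 \left(\left(-26\right) 11\right) = \left(-121\right) \left(-286\right) = 34606$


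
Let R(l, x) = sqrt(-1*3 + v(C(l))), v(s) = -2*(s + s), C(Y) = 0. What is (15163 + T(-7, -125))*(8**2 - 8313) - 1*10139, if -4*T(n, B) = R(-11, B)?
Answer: -125089726 + 8249*I*sqrt(3)/4 ≈ -1.2509e+8 + 3571.9*I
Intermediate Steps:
v(s) = -4*s
R(l, x) = I*sqrt(3) (R(l, x) = sqrt(-1*3 - 4*0) = sqrt(-3 + 0) = sqrt(-3) = I*sqrt(3))
T(n, B) = -I*sqrt(3)/4
(15163 + T(-7, -125))*(8**2 - 8313) - 1*10139 = (15163 - I*sqrt(3)/4)*(8**2 - 8313) - 1*10139 = (15163 - I*sqrt(3)/4)*(64 - 8313) - 10139 = (15163 - I*sqrt(3)/4)*(-8249) - 10139 = (-125079587 + 8249*I*sqrt(3)/4) - 10139 = -125089726 + 8249*I*sqrt(3)/4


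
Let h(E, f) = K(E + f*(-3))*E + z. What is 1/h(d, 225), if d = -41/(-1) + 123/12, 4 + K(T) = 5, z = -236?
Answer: -4/739 ≈ -0.0054127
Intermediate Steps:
K(T) = 1 (K(T) = -4 + 5 = 1)
d = 205/4 (d = -41*(-1) + 123*(1/12) = 41 + 41/4 = 205/4 ≈ 51.250)
h(E, f) = -236 + E (h(E, f) = 1*E - 236 = E - 236 = -236 + E)
1/h(d, 225) = 1/(-236 + 205/4) = 1/(-739/4) = -4/739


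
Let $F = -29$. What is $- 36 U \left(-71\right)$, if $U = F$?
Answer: $-74124$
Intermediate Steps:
$U = -29$
$- 36 U \left(-71\right) = \left(-36\right) \left(-29\right) \left(-71\right) = 1044 \left(-71\right) = -74124$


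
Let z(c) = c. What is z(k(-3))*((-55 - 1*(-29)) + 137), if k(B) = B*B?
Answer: 999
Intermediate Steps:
k(B) = B²
z(k(-3))*((-55 - 1*(-29)) + 137) = (-3)²*((-55 - 1*(-29)) + 137) = 9*((-55 + 29) + 137) = 9*(-26 + 137) = 9*111 = 999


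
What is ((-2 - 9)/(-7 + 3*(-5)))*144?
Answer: 72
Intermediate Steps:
((-2 - 9)/(-7 + 3*(-5)))*144 = -11/(-7 - 15)*144 = -11/(-22)*144 = -11*(-1/22)*144 = (½)*144 = 72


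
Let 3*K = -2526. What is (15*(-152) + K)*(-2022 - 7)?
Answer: 6334538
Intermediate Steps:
K = -842 (K = (1/3)*(-2526) = -842)
(15*(-152) + K)*(-2022 - 7) = (15*(-152) - 842)*(-2022 - 7) = (-2280 - 842)*(-2029) = -3122*(-2029) = 6334538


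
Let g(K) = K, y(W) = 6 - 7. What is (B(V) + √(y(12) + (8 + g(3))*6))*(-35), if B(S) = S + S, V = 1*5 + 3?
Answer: -560 - 35*√65 ≈ -842.18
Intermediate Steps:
y(W) = -1
V = 8 (V = 5 + 3 = 8)
B(S) = 2*S
(B(V) + √(y(12) + (8 + g(3))*6))*(-35) = (2*8 + √(-1 + (8 + 3)*6))*(-35) = (16 + √(-1 + 11*6))*(-35) = (16 + √(-1 + 66))*(-35) = (16 + √65)*(-35) = -560 - 35*√65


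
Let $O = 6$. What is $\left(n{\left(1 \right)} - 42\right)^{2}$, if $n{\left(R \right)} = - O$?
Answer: $2304$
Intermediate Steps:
$n{\left(R \right)} = -6$ ($n{\left(R \right)} = \left(-1\right) 6 = -6$)
$\left(n{\left(1 \right)} - 42\right)^{2} = \left(-6 - 42\right)^{2} = \left(-48\right)^{2} = 2304$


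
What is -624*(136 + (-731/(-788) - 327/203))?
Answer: -3376748076/39991 ≈ -84438.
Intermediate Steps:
-624*(136 + (-731/(-788) - 327/203)) = -624*(136 + (-731*(-1/788) - 327*1/203)) = -624*(136 + (731/788 - 327/203)) = -624*(136 - 109283/159964) = -624*21645821/159964 = -3376748076/39991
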